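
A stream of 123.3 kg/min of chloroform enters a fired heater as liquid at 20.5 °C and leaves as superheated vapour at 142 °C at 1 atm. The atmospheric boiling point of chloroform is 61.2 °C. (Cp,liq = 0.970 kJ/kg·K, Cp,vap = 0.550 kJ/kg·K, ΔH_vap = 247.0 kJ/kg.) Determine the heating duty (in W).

Q = 680000 W

liquid 20.5→61.2 °C: 39.479 kJ/kg
vaporisation at 61.2 °C: 247 kJ/kg
vapour 61.2→142 °C: 44.44 kJ/kg
Δh = 39.479 + 247 + 44.44 = 330.92 kJ/kg
Q = ṁ·Δh = 123.3 kg/min × 330.92 kJ/kg = 40802 kJ/min
|Q| = 680.04 kW = 680040 W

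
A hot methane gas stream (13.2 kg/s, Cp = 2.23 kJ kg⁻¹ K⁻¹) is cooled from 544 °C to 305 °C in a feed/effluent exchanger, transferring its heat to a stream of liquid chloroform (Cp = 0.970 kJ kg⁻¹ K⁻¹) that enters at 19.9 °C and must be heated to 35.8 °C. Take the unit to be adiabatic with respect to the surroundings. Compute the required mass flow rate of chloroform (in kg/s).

ṁ_c = 456 kg/s

Heat released by hot stream: Q = 13.2 × 2.23 × (544 − 305) = 7035.2 kJ/s
Energy balance on cold side (adiabatic exchanger): Q = ṁ_c·Cp_c·(T_c,out − T_c,in)
ṁ_c = 7035.2 / [0.970 × (35.8 − 19.9)] = 456.15 kg/s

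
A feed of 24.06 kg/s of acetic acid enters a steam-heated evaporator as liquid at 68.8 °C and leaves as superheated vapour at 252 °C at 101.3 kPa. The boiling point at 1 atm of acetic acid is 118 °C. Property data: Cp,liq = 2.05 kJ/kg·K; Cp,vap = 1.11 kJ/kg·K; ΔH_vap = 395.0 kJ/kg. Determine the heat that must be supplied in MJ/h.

liquid 68.8→118 °C: 100.86 kJ/kg
vaporisation at 118 °C: 395 kJ/kg
vapour 118→252 °C: 148.74 kJ/kg
Δh = 100.86 + 395 + 148.74 = 644.6 kJ/kg
Q = ṁ·Δh = 24.06 kg/s × 644.6 kJ/kg = 15509 kJ/s
|Q| = 15509 kW = 55833 MJ/h

Q = 55800 MJ/h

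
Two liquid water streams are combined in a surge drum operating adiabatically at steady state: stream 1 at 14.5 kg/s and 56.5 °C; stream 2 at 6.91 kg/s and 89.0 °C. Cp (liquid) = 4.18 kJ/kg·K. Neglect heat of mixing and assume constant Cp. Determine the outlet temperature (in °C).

T_out = 67.0 °C

Energy balance with Q = 0: Σ ṁᵢCp,ᵢ(T_out − Tᵢ) = 0
T_out = Σ ṁᵢCp,ᵢTᵢ / Σ ṁᵢCp,ᵢ
      = 5995.1 / 89.494 = 66.989 °C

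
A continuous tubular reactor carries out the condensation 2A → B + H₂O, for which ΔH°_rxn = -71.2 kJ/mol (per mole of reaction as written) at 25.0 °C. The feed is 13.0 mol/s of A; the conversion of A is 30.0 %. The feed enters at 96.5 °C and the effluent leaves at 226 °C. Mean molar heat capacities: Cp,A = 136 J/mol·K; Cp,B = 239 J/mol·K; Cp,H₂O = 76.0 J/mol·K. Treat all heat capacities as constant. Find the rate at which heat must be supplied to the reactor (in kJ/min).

Extent of reaction ξ = 0.300 × 13.0 / 2 = 1.95 mol/s
Reaction term: ξ·ΔH°_rxn = 1.95 × -71.2 = -138.84 kJ/s
Sensible, feed 96.5→25 °C: -126.41 kJ/s
Outlet flows (mol/s): A 9.1, B 1.95, H₂O 1.95
Sensible, products 25→226 °C: 372.22 kJ/s
Q = ΔH = 106.97 kJ/s = 106.97 kW
Heat supplied = 6418.2 kJ/min

Q_in = 6420 kJ/min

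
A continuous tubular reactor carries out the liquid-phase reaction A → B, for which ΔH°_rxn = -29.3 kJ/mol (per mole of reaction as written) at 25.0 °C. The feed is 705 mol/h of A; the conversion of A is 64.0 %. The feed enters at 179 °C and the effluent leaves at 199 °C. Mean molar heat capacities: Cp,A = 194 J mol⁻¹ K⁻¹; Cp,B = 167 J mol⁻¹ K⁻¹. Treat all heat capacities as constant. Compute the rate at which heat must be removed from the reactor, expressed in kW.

Q_out = 3.50 kW

Extent of reaction ξ = 0.640 × 705 = 451.2 mol/h
Reaction term: ξ·ΔH°_rxn = 451.2 × -29.3 = -13220 kJ/h
Sensible, feed 179→25 °C: -21063 kJ/h
Outlet flows (mol/h): A 253.8, B 451.2
Sensible, products 25→199 °C: 21678 kJ/h
Q = ΔH = -12604 kJ/h = -3.5012 kW
Heat removed = 3.5012 kW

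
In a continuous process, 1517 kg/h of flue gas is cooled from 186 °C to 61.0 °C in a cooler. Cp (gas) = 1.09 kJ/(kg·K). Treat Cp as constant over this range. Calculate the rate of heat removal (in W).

Q = ṁ·Cp·ΔT = 1517 × 1.09 × (61.0 − 186) = -206690 kJ/h
Converting: 206690 / 3600 s = 57.414 kW
Cooling duty = 57414 W

Q_c = 57400 W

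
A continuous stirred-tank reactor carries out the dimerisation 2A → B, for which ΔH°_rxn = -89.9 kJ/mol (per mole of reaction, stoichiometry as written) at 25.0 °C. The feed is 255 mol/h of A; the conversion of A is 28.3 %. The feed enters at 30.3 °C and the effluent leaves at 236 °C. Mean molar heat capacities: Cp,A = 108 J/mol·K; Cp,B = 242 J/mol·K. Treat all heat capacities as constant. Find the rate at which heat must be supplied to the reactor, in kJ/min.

Extent of reaction ξ = 0.283 × 255 / 2 = 36.082 mol/h
Reaction term: ξ·ΔH°_rxn = 36.082 × -89.9 = -3243.8 kJ/h
Sensible, feed 30.3→25 °C: -145.96 kJ/h
Outlet flows (mol/h): A 182.84, B 36.082
Sensible, products 25→236 °C: 6008.9 kJ/h
Q = ΔH = 2619.1 kJ/h = 0.72753 kW
Heat supplied = 43.652 kJ/min

Q_in = 43.7 kJ/min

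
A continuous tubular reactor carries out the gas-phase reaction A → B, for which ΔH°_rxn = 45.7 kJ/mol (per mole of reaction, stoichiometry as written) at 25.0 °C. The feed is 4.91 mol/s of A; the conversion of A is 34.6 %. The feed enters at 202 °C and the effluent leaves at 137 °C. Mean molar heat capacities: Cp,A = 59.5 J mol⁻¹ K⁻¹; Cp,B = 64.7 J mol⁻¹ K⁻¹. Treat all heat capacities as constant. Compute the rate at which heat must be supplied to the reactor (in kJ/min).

Q_in = 3580 kJ/min

Extent of reaction ξ = 0.346 × 4.91 = 1.6989 mol/s
Reaction term: ξ·ΔH°_rxn = 1.6989 × 45.7 = 77.638 kJ/s
Sensible, feed 202→25 °C: -51.71 kJ/s
Outlet flows (mol/s): A 3.2111, B 1.6989
Sensible, products 25→137 °C: 33.71 kJ/s
Q = ΔH = 59.638 kJ/s = 59.638 kW
Heat supplied = 3578.3 kJ/min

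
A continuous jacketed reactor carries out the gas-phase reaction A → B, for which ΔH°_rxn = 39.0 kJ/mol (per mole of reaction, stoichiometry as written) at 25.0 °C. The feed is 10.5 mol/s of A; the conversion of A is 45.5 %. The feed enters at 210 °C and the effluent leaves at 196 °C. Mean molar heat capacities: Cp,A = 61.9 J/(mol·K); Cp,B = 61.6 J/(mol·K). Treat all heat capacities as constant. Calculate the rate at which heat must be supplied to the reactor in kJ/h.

Q_in = 637000 kJ/h

Extent of reaction ξ = 0.455 × 10.5 = 4.7775 mol/s
Reaction term: ξ·ΔH°_rxn = 4.7775 × 39.0 = 186.32 kJ/s
Sensible, feed 210→25 °C: -120.24 kJ/s
Outlet flows (mol/s): A 5.7225, B 4.7775
Sensible, products 25→196 °C: 110.9 kJ/s
Q = ΔH = 176.98 kJ/s = 176.98 kW
Heat supplied = 637120 kJ/h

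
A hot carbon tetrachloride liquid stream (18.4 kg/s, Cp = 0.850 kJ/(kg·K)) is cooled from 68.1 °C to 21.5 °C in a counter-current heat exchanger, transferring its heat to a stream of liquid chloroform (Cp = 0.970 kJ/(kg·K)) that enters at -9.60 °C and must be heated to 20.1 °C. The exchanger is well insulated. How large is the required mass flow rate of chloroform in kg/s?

Heat released by hot stream: Q = 18.4 × 0.850 × (68.1 − 21.5) = 728.82 kJ/s
Energy balance on cold side (adiabatic exchanger): Q = ṁ_c·Cp_c·(T_c,out − T_c,in)
ṁ_c = 728.82 / [0.970 × (20.1 − -9.60)] = 25.298 kg/s

ṁ_c = 25.3 kg/s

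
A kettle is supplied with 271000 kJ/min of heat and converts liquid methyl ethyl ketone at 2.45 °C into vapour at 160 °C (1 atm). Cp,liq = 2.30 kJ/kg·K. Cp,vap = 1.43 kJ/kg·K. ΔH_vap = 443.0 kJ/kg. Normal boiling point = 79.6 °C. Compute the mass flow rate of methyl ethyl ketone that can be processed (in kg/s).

ṁ = 6.14 kg/s

Δh = 2.30×(79.6−2.45) + 443.0 + 1.43×(160−79.6) = 735.42 kJ/kg
Q = 271000 kJ/min = 4516.7 kJ/s = 4516.7 kJ/s
ṁ = Q/Δh = 4516.7 / 735.42 = 6.1416 kg/s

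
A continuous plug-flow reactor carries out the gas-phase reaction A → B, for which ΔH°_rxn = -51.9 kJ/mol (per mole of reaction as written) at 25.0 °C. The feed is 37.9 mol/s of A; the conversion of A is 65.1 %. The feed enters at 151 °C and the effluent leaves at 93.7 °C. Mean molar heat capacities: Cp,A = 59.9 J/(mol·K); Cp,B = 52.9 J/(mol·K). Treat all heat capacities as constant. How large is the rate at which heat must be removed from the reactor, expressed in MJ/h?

Q_out = 5120 MJ/h

Extent of reaction ξ = 0.651 × 37.9 = 24.673 mol/s
Reaction term: ξ·ΔH°_rxn = 24.673 × -51.9 = -1280.5 kJ/s
Sensible, feed 151→25 °C: -286.05 kJ/s
Outlet flows (mol/s): A 13.227, B 24.673
Sensible, products 25→93.7 °C: 144.1 kJ/s
Q = ΔH = -1422.5 kJ/s = -1422.5 kW
Heat removed = 5120.9 MJ/h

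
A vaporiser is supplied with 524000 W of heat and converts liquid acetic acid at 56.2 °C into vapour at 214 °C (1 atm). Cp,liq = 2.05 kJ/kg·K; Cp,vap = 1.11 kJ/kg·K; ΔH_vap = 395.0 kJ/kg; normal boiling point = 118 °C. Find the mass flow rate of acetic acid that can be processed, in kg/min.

Δh = 2.05×(118−56.2) + 395.0 + 1.11×(214−118) = 628.25 kJ/kg
Q = 524000 W = 524 kJ/s = 31440 kJ/min
ṁ = Q/Δh = 31440 / 628.25 = 50.044 kg/min

ṁ = 50.0 kg/min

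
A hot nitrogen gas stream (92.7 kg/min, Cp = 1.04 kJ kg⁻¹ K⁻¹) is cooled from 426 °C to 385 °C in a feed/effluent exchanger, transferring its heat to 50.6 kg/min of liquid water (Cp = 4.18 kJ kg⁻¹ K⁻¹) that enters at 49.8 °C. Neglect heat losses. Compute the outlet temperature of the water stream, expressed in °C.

T_c,out = 68.5 °C

Heat released by hot stream: Q = 92.7 × 1.04 × (426 − 385) = 3952.7 kJ/min
Energy balance on cold side (adiabatic exchanger): Q = ṁ_c·Cp_c·(T_c,out − T_c,in)
T_c,out = 49.8 + 3952.7/(50.6 × 4.18) = 68.488 °C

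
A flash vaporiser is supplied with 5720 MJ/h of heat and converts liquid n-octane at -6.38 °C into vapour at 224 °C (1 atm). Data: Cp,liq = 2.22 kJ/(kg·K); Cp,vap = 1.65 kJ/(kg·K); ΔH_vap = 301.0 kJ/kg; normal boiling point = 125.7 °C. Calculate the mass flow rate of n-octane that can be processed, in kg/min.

ṁ = 126 kg/min

Δh = 2.22×(125.7−-6.38) + 301.0 + 1.65×(224−125.7) = 756.41 kJ/kg
Q = 5720 MJ/h = 1588.9 kJ/s = 95333 kJ/min
ṁ = Q/Δh = 95333 / 756.41 = 126.03 kg/min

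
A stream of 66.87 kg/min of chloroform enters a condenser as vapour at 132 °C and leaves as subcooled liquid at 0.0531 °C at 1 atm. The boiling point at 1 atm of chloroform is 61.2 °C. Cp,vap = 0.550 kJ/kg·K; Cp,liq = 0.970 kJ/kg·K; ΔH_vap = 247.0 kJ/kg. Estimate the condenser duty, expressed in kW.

Q_c = 385 kW

vapour 132→61.2 °C: -38.94 kJ/kg
condensation at 61.2 °C: -247 kJ/kg
liquid 61.2→0.0531 °C: -59.312 kJ/kg
Δh = -38.94 + -247 + -59.312 = -345.25 kJ/kg
Q = ṁ·Δh = 66.87 kg/min × -345.25 kJ/kg = -23087 kJ/min
|Q| = 384.78 kW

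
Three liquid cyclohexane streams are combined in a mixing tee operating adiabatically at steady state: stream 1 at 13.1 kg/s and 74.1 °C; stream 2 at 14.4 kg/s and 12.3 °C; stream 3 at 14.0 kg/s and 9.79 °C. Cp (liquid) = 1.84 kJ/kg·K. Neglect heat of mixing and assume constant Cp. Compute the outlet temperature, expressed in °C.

T_out = 31.0 °C

No heat crosses the boundary, so H_out = H_in.
Σ ṁᵢCp,ᵢTᵢ = 13.1×1.84×74.1 + 14.4×1.84×12.3 + 14.0×1.84×9.79 = 2364.2
Σ ṁᵢCp,ᵢ = 13.1×1.84 + 14.4×1.84 + 14.0×1.84 = 76.36
T_out = 2364.2 / 76.36 = 30.961 °C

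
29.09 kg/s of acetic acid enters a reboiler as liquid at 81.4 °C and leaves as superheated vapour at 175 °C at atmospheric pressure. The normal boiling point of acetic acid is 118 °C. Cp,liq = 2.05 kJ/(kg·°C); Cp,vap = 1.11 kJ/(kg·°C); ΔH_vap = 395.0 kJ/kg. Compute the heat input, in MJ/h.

liquid 81.4→118 °C: 75.03 kJ/kg
vaporisation at 118 °C: 395 kJ/kg
vapour 118→175 °C: 63.27 kJ/kg
Δh = 75.03 + 395 + 63.27 = 533.3 kJ/kg
Q = ṁ·Δh = 29.09 kg/s × 533.3 kJ/kg = 15514 kJ/s
|Q| = 15514 kW = 55849 MJ/h

Q = 55800 MJ/h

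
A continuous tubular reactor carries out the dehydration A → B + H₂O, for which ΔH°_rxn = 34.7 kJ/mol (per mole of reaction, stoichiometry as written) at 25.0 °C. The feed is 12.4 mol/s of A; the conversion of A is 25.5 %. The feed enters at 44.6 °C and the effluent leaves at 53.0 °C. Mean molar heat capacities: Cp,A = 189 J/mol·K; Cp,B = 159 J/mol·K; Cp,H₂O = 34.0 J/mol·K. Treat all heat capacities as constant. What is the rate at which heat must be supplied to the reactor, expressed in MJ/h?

Q_in = 467 MJ/h

Extent of reaction ξ = 0.255 × 12.4 = 3.162 mol/s
Reaction term: ξ·ΔH°_rxn = 3.162 × 34.7 = 109.72 kJ/s
Sensible, feed 44.6→25 °C: -45.935 kJ/s
Outlet flows (mol/s): A 9.238, B 3.162, H₂O 3.162
Sensible, products 25→53.0 °C: 65.975 kJ/s
Q = ΔH = 129.76 kJ/s = 129.76 kW
Heat supplied = 467.14 MJ/h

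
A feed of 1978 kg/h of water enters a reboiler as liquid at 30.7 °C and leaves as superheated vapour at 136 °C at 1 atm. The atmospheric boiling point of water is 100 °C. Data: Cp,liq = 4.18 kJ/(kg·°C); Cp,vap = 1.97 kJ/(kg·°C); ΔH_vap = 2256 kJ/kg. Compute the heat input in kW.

Q = 1440 kW

liquid 30.7→100 °C: 289.67 kJ/kg
vaporisation at 100 °C: 2256 kJ/kg
vapour 100→136 °C: 70.92 kJ/kg
Δh = 289.67 + 2256 + 70.92 = 2616.6 kJ/kg
Q = ṁ·Δh = 1978 kg/h × 2616.6 kJ/kg = 5.1756e+06 kJ/h
|Q| = 1437.7 kW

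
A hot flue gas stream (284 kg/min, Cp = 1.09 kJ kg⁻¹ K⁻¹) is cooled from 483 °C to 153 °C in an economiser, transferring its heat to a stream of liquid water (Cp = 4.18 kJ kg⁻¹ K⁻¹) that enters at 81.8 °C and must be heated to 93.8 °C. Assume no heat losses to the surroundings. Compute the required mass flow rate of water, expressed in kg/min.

ṁ_c = 2040 kg/min

Heat released by hot stream: Q = 284 × 1.09 × (483 − 153) = 102150 kJ/min
Energy balance on cold side (adiabatic exchanger): Q = ṁ_c·Cp_c·(T_c,out − T_c,in)
ṁ_c = 102150 / [4.18 × (93.8 − 81.8)] = 2036.6 kg/min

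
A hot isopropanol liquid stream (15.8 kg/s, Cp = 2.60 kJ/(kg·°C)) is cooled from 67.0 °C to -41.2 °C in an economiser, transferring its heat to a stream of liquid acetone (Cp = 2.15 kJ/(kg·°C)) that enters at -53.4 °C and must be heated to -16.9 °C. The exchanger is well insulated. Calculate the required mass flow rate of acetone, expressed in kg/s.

ṁ_c = 56.6 kg/s

Heat released by hot stream: Q = 15.8 × 2.60 × (67.0 − -41.2) = 4444.9 kJ/s
Energy balance on cold side (adiabatic exchanger): Q = ṁ_c·Cp_c·(T_c,out − T_c,in)
ṁ_c = 4444.9 / [2.15 × (-16.9 − -53.4)] = 56.64 kg/s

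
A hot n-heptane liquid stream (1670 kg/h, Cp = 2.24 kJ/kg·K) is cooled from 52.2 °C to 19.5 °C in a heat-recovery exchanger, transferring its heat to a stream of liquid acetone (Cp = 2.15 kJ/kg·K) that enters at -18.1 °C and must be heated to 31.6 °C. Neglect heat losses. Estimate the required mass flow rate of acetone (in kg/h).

Heat released by hot stream: Q = 1670 × 2.24 × (52.2 − 19.5) = 122320 kJ/h
Energy balance on cold side (adiabatic exchanger): Q = ṁ_c·Cp_c·(T_c,out − T_c,in)
ṁ_c = 122320 / [2.15 × (31.6 − -18.1)] = 1144.8 kg/h

ṁ_c = 1140 kg/h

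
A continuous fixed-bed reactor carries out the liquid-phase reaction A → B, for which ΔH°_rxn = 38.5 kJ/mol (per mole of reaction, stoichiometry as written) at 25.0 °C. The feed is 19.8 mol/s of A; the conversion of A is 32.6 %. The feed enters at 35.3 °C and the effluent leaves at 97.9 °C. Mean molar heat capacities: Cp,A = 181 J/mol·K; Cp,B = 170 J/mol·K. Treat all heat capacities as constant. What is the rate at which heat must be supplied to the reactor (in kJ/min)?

Extent of reaction ξ = 0.326 × 19.8 = 6.4548 mol/s
Reaction term: ξ·ΔH°_rxn = 6.4548 × 38.5 = 248.51 kJ/s
Sensible, feed 35.3→25 °C: -36.913 kJ/s
Outlet flows (mol/s): A 13.345, B 6.4548
Sensible, products 25→97.9 °C: 256.08 kJ/s
Q = ΔH = 467.68 kJ/s = 467.68 kW
Heat supplied = 28061 kJ/min

Q_in = 28100 kJ/min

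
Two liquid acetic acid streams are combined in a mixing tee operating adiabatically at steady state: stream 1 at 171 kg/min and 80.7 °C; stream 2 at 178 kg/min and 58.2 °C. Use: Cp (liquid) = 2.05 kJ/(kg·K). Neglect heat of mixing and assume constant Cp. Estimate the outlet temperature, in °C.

Adiabatic, steady state ⇒ Σ ṁᵢCp,ᵢ(T_out − Tᵢ) = 0
Σ ṁᵢCp,ᵢTᵢ = 171×2.05×80.7 + 178×2.05×58.2 = 49527
Σ ṁᵢCp,ᵢ = 171×2.05 + 178×2.05 = 715.45
T_out = 49527 / 715.45 = 69.224 °C

T_out = 69.2 °C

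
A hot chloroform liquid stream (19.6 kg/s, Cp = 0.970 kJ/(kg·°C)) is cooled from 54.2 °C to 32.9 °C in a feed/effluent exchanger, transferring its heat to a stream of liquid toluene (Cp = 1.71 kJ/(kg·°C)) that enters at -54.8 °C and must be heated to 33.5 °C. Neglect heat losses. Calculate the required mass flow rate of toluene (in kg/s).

Heat released by hot stream: Q = 19.6 × 0.970 × (54.2 − 32.9) = 404.96 kJ/s
Energy balance on cold side (adiabatic exchanger): Q = ṁ_c·Cp_c·(T_c,out − T_c,in)
ṁ_c = 404.96 / [1.71 × (33.5 − -54.8)] = 2.6819 kg/s

ṁ_c = 2.68 kg/s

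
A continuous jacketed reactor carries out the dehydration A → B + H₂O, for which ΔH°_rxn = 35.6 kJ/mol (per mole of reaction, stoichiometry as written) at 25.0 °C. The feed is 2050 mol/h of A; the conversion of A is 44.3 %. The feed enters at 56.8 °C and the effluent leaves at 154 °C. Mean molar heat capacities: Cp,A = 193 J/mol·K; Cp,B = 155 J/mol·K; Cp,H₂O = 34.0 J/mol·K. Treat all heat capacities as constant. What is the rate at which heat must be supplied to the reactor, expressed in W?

Q_in = 19500 W

Extent of reaction ξ = 0.443 × 2050 = 908.15 mol/h
Reaction term: ξ·ΔH°_rxn = 908.15 × 35.6 = 32330 kJ/h
Sensible, feed 56.8→25 °C: -12582 kJ/h
Outlet flows (mol/h): A 1141.8, B 908.15, H₂O 908.15
Sensible, products 25→154 °C: 50570 kJ/h
Q = ΔH = 70319 kJ/h = 19.533 kW
Heat supplied = 19533 W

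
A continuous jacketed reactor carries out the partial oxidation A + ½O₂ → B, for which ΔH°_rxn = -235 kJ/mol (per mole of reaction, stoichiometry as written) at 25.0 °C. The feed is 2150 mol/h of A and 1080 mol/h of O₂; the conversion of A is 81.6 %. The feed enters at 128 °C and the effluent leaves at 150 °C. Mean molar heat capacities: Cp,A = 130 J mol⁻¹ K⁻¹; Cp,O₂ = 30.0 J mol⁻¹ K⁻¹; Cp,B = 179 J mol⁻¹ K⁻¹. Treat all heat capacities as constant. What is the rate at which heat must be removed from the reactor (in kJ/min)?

Q_out = 6630 kJ/min

Extent of reaction ξ = 0.816 × 2150 = 1754.4 mol/h
Reaction term: ξ·ΔH°_rxn = 1754.4 × -235 = -412280 kJ/h
Sensible, feed 128→25 °C: -32126 kJ/h
Outlet flows (mol/h): A 395.6, O₂ 202.8, B 1754.4
Sensible, products 25→150 °C: 46444 kJ/h
Q = ΔH = -397970 kJ/h = -110.55 kW
Heat removed = 6632.8 kJ/min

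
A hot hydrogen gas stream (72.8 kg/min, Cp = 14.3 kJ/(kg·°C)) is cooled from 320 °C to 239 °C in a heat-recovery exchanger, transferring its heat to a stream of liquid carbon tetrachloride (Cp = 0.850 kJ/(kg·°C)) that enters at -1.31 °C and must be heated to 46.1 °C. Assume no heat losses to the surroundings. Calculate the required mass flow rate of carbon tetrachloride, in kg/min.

ṁ_c = 2090 kg/min

Heat released by hot stream: Q = 72.8 × 14.3 × (320 − 239) = 84324 kJ/min
Energy balance on cold side (adiabatic exchanger): Q = ṁ_c·Cp_c·(T_c,out − T_c,in)
ṁ_c = 84324 / [0.850 × (46.1 − -1.31)] = 2092.5 kg/min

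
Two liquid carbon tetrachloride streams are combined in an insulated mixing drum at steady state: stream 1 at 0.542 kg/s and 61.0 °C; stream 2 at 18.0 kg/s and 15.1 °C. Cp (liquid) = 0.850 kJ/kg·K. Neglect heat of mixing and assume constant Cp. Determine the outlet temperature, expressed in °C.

T_out = 16.4 °C

Energy balance with Q = 0: Σ ṁᵢCp,ᵢ(T_out − Tᵢ) = 0
Σ ṁᵢCp,ᵢTᵢ = 0.542×0.850×61.0 + 18.0×0.850×15.1 = 259.13
Σ ṁᵢCp,ᵢ = 0.542×0.850 + 18.0×0.850 = 15.761
T_out = 259.13 / 15.761 = 16.442 °C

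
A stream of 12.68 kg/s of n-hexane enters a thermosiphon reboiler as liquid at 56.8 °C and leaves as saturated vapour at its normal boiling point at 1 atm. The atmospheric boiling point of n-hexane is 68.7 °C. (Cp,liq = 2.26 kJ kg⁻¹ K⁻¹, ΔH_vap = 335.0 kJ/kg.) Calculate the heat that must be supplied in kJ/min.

liquid 56.8→68.7 °C: 26.894 kJ/kg
vaporisation at 68.7 °C: 335 kJ/kg
Δh = 26.894 + 335 = 361.89 kJ/kg
Q = ṁ·Δh = 12.68 kg/s × 361.89 kJ/kg = 4588.8 kJ/s
|Q| = 4588.8 kW = 275330 kJ/min

Q = 275000 kJ/min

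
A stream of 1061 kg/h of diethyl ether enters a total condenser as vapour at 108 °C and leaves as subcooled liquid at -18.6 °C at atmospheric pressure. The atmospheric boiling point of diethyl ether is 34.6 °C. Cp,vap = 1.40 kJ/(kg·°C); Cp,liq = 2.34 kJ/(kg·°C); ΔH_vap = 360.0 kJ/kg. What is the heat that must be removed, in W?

Q_c = 173000 W

vapour 108→34.6 °C: -102.76 kJ/kg
condensation at 34.6 °C: -360 kJ/kg
liquid 34.6→-18.6 °C: -124.49 kJ/kg
Δh = -102.76 + -360 + -124.49 = -587.25 kJ/kg
Q = ṁ·Δh = 1061 kg/h × -587.25 kJ/kg = -623070 kJ/h
|Q| = 173.08 kW = 173080 W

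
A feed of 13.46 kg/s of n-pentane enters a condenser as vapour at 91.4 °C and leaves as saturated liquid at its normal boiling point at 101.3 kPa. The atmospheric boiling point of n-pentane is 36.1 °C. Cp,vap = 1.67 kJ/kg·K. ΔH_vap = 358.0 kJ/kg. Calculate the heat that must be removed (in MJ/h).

Q_c = 21800 MJ/h

vapour 91.4→36.1 °C: -92.351 kJ/kg
condensation at 36.1 °C: -358 kJ/kg
Δh = -92.351 + -358 = -450.35 kJ/kg
Q = ṁ·Δh = 13.46 kg/s × -450.35 kJ/kg = -6061.7 kJ/s
|Q| = 6061.7 kW = 21822 MJ/h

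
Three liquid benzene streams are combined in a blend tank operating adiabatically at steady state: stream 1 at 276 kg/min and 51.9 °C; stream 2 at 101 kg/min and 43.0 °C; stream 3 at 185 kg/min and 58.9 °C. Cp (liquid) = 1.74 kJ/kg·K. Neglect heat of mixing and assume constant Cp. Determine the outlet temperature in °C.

T_out = 52.6 °C

Adiabatic, steady state ⇒ Σ ṁᵢCp,ᵢ(T_out − Tᵢ) = 0
Σ ṁᵢCp,ᵢTᵢ = 276×1.74×51.9 + 101×1.74×43.0 + 185×1.74×58.9 = 51441
Σ ṁᵢCp,ᵢ = 276×1.74 + 101×1.74 + 185×1.74 = 977.88
T_out = 51441 / 977.88 = 52.605 °C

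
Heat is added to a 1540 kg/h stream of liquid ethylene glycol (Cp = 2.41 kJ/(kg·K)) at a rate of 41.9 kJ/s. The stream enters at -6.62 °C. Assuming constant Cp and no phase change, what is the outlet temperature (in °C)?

T_out = 34.0 °C

Q = 41.9 kJ/s = 150840 kJ/h
ΔT = Q/(ṁ·Cp) = 150840/(1540×2.41) = 40.642 K
T_out = -6.62 + 40.642 = 34.022 °C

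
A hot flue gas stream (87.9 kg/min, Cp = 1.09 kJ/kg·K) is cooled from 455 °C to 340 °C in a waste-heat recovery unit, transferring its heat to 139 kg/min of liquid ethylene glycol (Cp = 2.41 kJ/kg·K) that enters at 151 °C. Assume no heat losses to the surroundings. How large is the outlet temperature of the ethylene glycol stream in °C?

Heat released by hot stream: Q = 87.9 × 1.09 × (455 − 340) = 11018 kJ/min
Energy balance on cold side (adiabatic exchanger): Q = ṁ_c·Cp_c·(T_c,out − T_c,in)
T_c,out = 151 + 11018/(139 × 2.41) = 183.89 °C

T_c,out = 184 °C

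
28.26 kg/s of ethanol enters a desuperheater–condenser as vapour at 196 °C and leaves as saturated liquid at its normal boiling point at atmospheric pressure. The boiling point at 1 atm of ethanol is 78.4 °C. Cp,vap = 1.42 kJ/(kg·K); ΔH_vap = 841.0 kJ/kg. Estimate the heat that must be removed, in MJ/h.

vapour 196→78.4 °C: -166.99 kJ/kg
condensation at 78.4 °C: -841 kJ/kg
Δh = -166.99 + -841 = -1008 kJ/kg
Q = ṁ·Δh = 28.26 kg/s × -1008 kJ/kg = -28486 kJ/s
|Q| = 28486 kW = 102550 MJ/h

Q_c = 103000 MJ/h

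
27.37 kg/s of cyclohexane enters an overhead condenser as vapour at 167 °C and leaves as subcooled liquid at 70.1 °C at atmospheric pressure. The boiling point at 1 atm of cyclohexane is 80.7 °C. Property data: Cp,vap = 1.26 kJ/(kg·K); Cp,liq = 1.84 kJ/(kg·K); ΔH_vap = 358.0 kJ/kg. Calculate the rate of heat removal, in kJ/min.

vapour 167→80.7 °C: -108.74 kJ/kg
condensation at 80.7 °C: -358 kJ/kg
liquid 80.7→70.1 °C: -19.504 kJ/kg
Δh = -108.74 + -358 + -19.504 = -486.24 kJ/kg
Q = ṁ·Δh = 27.37 kg/s × -486.24 kJ/kg = -13308 kJ/s
|Q| = 13308 kW = 798510 kJ/min

Q_c = 799000 kJ/min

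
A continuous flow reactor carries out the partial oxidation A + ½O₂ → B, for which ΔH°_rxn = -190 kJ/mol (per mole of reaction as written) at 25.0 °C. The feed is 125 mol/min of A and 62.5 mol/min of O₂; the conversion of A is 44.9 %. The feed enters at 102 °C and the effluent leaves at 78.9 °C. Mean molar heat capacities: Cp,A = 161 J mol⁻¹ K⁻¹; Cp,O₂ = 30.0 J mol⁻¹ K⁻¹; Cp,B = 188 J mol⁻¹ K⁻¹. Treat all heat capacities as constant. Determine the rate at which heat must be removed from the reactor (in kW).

Q_out = 186 kW

Extent of reaction ξ = 0.449 × 125 = 56.125 mol/min
Reaction term: ξ·ΔH°_rxn = 56.125 × -190 = -10664 kJ/min
Sensible, feed 102→25 °C: -1694 kJ/min
Outlet flows (mol/min): A 68.875, O₂ 34.438, B 56.125
Sensible, products 25→78.9 °C: 1222.1 kJ/min
Q = ΔH = -11136 kJ/min = -185.59 kW
Heat removed = 185.59 kW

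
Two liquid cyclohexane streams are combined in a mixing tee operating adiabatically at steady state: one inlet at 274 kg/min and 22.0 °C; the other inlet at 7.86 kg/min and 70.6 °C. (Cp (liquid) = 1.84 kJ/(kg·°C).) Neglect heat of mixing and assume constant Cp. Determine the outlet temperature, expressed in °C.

Adiabatic, steady state ⇒ Σ ṁᵢCp,ᵢ(T_out − Tᵢ) = 0
T_out = Σ ṁᵢCp,ᵢTᵢ / Σ ṁᵢCp,ᵢ
      = 12113 / 518.62 = 23.355 °C

T_out = 23.4 °C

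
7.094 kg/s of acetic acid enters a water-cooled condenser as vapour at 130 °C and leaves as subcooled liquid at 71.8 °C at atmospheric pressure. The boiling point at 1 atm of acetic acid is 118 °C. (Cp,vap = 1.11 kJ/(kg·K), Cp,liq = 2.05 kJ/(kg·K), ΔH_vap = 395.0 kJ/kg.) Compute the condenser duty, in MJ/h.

Q_c = 12800 MJ/h

vapour 130→118 °C: -13.32 kJ/kg
condensation at 118 °C: -395 kJ/kg
liquid 118→71.8 °C: -94.71 kJ/kg
Δh = -13.32 + -395 + -94.71 = -503.03 kJ/kg
Q = ṁ·Δh = 7.094 kg/s × -503.03 kJ/kg = -3568.5 kJ/s
|Q| = 3568.5 kW = 12847 MJ/h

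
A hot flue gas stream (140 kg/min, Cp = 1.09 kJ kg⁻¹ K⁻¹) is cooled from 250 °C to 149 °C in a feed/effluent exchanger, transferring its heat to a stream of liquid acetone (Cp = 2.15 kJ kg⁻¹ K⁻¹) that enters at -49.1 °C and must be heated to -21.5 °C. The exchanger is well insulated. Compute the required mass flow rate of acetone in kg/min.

Heat released by hot stream: Q = 140 × 1.09 × (250 − 149) = 15413 kJ/min
Energy balance on cold side (adiabatic exchanger): Q = ṁ_c·Cp_c·(T_c,out − T_c,in)
ṁ_c = 15413 / [2.15 × (-21.5 − -49.1)] = 259.73 kg/min

ṁ_c = 260 kg/min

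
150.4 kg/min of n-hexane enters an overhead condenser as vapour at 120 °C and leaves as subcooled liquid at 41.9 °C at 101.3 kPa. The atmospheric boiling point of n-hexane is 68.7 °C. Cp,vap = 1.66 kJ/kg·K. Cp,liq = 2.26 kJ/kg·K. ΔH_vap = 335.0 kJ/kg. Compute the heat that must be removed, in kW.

vapour 120→68.7 °C: -85.158 kJ/kg
condensation at 68.7 °C: -335 kJ/kg
liquid 68.7→41.9 °C: -60.568 kJ/kg
Δh = -85.158 + -335 + -60.568 = -480.73 kJ/kg
Q = ṁ·Δh = 150.4 kg/min × -480.73 kJ/kg = -72301 kJ/min
|Q| = 1205 kW

Q_c = 1210 kW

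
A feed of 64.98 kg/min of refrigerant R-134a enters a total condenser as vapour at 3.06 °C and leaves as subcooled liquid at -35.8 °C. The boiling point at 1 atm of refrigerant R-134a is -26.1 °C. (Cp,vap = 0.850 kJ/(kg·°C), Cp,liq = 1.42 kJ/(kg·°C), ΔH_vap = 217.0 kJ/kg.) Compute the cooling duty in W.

vapour 3.06→-26.1 °C: -24.786 kJ/kg
condensation at -26.1 °C: -217 kJ/kg
liquid -26.1→-35.8 °C: -13.774 kJ/kg
Δh = -24.786 + -217 + -13.774 = -255.56 kJ/kg
Q = ṁ·Δh = 64.98 kg/min × -255.56 kJ/kg = -16606 kJ/min
|Q| = 276.77 kW = 276770 W

Q_c = 277000 W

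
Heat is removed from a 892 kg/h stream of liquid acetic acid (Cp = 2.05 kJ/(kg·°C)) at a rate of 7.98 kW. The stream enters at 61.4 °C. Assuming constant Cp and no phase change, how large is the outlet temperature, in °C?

Q = 7.98 kW = 28728 kJ/h
ΔT = Q/(ṁ·Cp) = 28728/(892×2.05) = 15.71 K
T_out = 61.4 − 15.71 = 45.69 °C

T_out = 45.7 °C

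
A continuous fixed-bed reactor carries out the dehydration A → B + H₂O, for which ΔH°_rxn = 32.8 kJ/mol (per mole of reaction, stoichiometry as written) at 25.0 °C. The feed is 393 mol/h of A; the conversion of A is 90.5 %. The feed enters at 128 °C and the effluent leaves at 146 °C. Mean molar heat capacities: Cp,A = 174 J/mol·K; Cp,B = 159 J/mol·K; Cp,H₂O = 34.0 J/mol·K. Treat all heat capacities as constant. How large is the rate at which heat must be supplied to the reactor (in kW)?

Extent of reaction ξ = 0.905 × 393 = 355.67 mol/h
Reaction term: ξ·ΔH°_rxn = 355.67 × 32.8 = 11666 kJ/h
Sensible, feed 128→25 °C: -7043.3 kJ/h
Outlet flows (mol/h): A 37.335, B 355.67, H₂O 355.67
Sensible, products 25→146 °C: 9091.9 kJ/h
Q = ΔH = 13714 kJ/h = 3.8095 kW
Heat supplied = 3.8095 kW

Q_in = 3.81 kW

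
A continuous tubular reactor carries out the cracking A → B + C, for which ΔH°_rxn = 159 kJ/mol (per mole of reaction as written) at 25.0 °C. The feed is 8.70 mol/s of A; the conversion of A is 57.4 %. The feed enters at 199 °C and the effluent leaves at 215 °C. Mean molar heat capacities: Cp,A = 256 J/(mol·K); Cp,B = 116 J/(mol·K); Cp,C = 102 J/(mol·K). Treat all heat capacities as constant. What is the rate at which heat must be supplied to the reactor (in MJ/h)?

Q_in = 2860 MJ/h

Extent of reaction ξ = 0.574 × 8.70 = 4.9938 mol/s
Reaction term: ξ·ΔH°_rxn = 4.9938 × 159 = 794.01 kJ/s
Sensible, feed 199→25 °C: -387.53 kJ/s
Outlet flows (mol/s): A 3.7062, B 4.9938, C 4.9938
Sensible, products 25→215 °C: 387.11 kJ/s
Q = ΔH = 793.59 kJ/s = 793.59 kW
Heat supplied = 2856.9 MJ/h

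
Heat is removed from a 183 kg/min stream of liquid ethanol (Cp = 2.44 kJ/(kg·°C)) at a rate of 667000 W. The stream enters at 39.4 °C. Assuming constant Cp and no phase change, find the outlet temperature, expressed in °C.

Q = 667000 W = 40020 kJ/min
ΔT = Q/(ṁ·Cp) = 40020/(183×2.44) = 89.626 K
T_out = 39.4 − 89.626 = -50.226 °C

T_out = -50.2 °C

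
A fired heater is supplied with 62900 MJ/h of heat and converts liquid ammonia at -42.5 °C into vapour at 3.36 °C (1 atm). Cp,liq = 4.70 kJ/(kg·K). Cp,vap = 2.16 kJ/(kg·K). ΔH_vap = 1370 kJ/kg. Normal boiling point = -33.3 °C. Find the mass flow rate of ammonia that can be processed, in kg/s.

Δh = 4.70×(-33.3−-42.5) + 1370 + 2.16×(3.36−-33.3) = 1492.4 kJ/kg
Q = 62900 MJ/h = 17472 kJ/s = 17472 kJ/s
ṁ = Q/Δh = 17472 / 1492.4 = 11.707 kg/s

ṁ = 11.7 kg/s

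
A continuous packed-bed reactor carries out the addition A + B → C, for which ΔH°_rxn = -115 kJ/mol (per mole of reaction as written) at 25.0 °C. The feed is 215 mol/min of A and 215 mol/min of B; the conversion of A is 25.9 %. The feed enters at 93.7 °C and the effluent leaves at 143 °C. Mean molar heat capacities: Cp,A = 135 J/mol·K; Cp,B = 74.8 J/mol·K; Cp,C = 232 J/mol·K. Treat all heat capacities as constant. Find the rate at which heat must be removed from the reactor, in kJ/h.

Q_out = 242000 kJ/h

Extent of reaction ξ = 0.259 × 215 = 55.685 mol/min
Reaction term: ξ·ΔH°_rxn = 55.685 × -115 = -6403.8 kJ/min
Sensible, feed 93.7→25 °C: -3098.9 kJ/min
Outlet flows (mol/min): A 159.31, B 159.31, C 55.685
Sensible, products 25→143 °C: 5468.5 kJ/min
Q = ΔH = -4034.1 kJ/min = -67.235 kW
Heat removed = 242050 kJ/h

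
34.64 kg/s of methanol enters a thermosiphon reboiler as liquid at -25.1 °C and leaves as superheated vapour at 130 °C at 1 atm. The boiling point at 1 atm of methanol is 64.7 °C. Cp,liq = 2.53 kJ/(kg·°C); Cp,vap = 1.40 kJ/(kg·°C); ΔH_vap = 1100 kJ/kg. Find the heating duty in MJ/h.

liquid -25.1→64.7 °C: 227.19 kJ/kg
vaporisation at 64.7 °C: 1100 kJ/kg
vapour 64.7→130 °C: 91.42 kJ/kg
Δh = 227.19 + 1100 + 91.42 = 1418.6 kJ/kg
Q = ṁ·Δh = 34.64 kg/s × 1418.6 kJ/kg = 49141 kJ/s
|Q| = 49141 kW = 176910 MJ/h

Q = 177000 MJ/h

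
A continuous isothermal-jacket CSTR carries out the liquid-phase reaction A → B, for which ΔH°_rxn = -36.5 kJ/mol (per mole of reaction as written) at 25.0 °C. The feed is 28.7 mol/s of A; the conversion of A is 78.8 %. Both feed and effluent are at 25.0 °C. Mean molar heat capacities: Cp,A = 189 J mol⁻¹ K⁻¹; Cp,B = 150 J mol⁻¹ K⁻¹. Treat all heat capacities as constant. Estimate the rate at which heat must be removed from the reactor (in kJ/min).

Extent of reaction ξ = 0.788 × 28.7 = 22.616 mol/s
Reaction term: ξ·ΔH°_rxn = 22.616 × -36.5 = -825.47 kJ/s
Q = ΔH = -825.47 kJ/s = -825.47 kW
Heat removed = 49528 kJ/min

Q_out = 49500 kJ/min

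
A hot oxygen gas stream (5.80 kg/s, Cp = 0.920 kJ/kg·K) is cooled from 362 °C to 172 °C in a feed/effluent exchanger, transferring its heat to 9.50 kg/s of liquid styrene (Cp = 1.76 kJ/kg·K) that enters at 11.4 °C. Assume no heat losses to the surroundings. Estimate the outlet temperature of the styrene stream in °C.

T_c,out = 72.0 °C

Heat released by hot stream: Q = 5.80 × 0.920 × (362 − 172) = 1013.8 kJ/s
Energy balance on cold side (adiabatic exchanger): Q = ṁ_c·Cp_c·(T_c,out − T_c,in)
T_c,out = 11.4 + 1013.8/(9.50 × 1.76) = 72.036 °C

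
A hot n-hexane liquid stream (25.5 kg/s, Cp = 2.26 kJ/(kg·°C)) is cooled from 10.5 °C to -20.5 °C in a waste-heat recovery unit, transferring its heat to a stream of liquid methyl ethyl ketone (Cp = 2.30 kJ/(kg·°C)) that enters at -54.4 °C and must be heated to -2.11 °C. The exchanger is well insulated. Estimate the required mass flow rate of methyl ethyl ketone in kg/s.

ṁ_c = 14.9 kg/s

Heat released by hot stream: Q = 25.5 × 2.26 × (10.5 − -20.5) = 1786.5 kJ/s
Energy balance on cold side (adiabatic exchanger): Q = ṁ_c·Cp_c·(T_c,out − T_c,in)
ṁ_c = 1786.5 / [2.30 × (-2.11 − -54.4)] = 14.855 kg/s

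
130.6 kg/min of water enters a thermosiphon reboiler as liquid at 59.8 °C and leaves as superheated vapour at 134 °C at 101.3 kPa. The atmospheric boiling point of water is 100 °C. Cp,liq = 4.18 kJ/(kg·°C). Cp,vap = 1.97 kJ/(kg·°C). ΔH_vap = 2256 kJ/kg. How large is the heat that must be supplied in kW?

Q = 5420 kW

liquid 59.8→100 °C: 168.04 kJ/kg
vaporisation at 100 °C: 2256 kJ/kg
vapour 100→134 °C: 66.98 kJ/kg
Δh = 168.04 + 2256 + 66.98 = 2491 kJ/kg
Q = ṁ·Δh = 130.6 kg/min × 2491 kJ/kg = 325330 kJ/min
|Q| = 5422.1 kW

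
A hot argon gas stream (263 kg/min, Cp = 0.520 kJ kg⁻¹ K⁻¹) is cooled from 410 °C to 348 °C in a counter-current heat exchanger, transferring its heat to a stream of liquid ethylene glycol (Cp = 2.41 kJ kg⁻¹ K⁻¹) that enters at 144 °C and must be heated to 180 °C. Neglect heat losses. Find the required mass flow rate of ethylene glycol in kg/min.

Heat released by hot stream: Q = 263 × 0.520 × (410 − 348) = 8479.1 kJ/min
Energy balance on cold side (adiabatic exchanger): Q = ṁ_c·Cp_c·(T_c,out − T_c,in)
ṁ_c = 8479.1 / [2.41 × (180 − 144)] = 97.731 kg/min

ṁ_c = 97.7 kg/min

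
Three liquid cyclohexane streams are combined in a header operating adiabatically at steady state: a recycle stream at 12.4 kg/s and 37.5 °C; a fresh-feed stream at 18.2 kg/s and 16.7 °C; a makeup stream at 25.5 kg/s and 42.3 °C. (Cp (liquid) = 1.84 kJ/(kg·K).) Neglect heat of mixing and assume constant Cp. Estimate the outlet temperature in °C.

T_out = 32.9 °C

No heat crosses the boundary, so H_out = H_in.
T_out = Σ ṁᵢCp,ᵢTᵢ / Σ ṁᵢCp,ᵢ
      = 3399.6 / 103.22 = 32.934 °C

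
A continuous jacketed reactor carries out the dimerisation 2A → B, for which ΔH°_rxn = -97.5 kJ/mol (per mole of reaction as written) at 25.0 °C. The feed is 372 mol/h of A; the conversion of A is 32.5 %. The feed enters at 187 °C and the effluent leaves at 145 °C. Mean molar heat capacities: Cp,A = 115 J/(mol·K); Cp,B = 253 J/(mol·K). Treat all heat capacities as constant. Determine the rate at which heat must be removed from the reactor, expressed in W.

Extent of reaction ξ = 0.325 × 372 / 2 = 60.45 mol/h
Reaction term: ξ·ΔH°_rxn = 60.45 × -97.5 = -5893.9 kJ/h
Sensible, feed 187→25 °C: -6930.4 kJ/h
Outlet flows (mol/h): A 251.1, B 60.45
Sensible, products 25→145 °C: 5300.4 kJ/h
Q = ΔH = -7523.8 kJ/h = -2.0899 kW
Heat removed = 2089.9 W

Q_out = 2090 W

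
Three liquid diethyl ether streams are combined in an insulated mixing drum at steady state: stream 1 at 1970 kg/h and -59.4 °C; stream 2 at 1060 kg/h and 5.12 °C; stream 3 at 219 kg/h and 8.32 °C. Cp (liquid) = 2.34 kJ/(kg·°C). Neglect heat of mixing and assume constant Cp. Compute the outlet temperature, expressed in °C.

T_out = -33.8 °C

No heat crosses the boundary, so H_out = H_in.
T_out = Σ ṁᵢCp,ᵢTᵢ / Σ ṁᵢCp,ᵢ
      = -256860 / 7602.7 = -33.785 °C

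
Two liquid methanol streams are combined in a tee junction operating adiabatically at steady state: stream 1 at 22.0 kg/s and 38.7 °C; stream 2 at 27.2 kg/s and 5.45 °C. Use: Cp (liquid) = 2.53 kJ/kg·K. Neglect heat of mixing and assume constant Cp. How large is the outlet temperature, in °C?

T_out = 20.3 °C

Energy balance with Q = 0: Σ ṁᵢCp,ᵢ(T_out − Tᵢ) = 0
T_out = Σ ṁᵢCp,ᵢTᵢ / Σ ṁᵢCp,ᵢ
      = 2529.1 / 124.48 = 20.318 °C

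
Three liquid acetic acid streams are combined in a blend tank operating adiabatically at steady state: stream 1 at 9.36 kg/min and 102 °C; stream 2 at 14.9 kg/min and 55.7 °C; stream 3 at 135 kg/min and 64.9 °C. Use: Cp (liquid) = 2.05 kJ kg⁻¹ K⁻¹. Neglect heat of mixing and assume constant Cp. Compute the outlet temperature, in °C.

T_out = 66.2 °C

No heat crosses the boundary, so H_out = H_in.
Σ ṁᵢCp,ᵢTᵢ = 9.36×2.05×102 + 14.9×2.05×55.7 + 135×2.05×64.9 = 21620
Σ ṁᵢCp,ᵢ = 9.36×2.05 + 14.9×2.05 + 135×2.05 = 326.48
T_out = 21620 / 326.48 = 66.22 °C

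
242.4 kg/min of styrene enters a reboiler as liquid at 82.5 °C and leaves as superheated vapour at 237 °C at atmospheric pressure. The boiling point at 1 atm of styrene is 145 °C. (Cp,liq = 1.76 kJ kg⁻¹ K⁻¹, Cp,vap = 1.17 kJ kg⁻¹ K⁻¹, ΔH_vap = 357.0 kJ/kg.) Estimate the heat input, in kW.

Q = 2320 kW

liquid 82.5→145 °C: 110 kJ/kg
vaporisation at 145 °C: 357 kJ/kg
vapour 145→237 °C: 107.64 kJ/kg
Δh = 110 + 357 + 107.64 = 574.64 kJ/kg
Q = ṁ·Δh = 242.4 kg/min × 574.64 kJ/kg = 139290 kJ/min
|Q| = 2321.5 kW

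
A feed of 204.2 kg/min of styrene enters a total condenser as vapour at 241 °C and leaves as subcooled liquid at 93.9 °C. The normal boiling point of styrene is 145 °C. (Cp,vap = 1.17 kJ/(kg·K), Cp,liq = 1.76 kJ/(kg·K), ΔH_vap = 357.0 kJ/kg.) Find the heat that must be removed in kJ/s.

vapour 241→145 °C: -112.32 kJ/kg
condensation at 145 °C: -357 kJ/kg
liquid 145→93.9 °C: -89.936 kJ/kg
Δh = -112.32 + -357 + -89.936 = -559.26 kJ/kg
Q = ṁ·Δh = 204.2 kg/min × -559.26 kJ/kg = -114200 kJ/min
|Q| = 1903.3 kW

Q_c = 1900 kJ/s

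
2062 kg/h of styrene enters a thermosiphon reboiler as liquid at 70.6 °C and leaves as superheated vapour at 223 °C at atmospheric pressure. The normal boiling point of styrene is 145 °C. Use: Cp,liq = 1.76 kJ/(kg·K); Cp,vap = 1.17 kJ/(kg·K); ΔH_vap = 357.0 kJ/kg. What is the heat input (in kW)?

Q = 332 kW

liquid 70.6→145 °C: 130.94 kJ/kg
vaporisation at 145 °C: 357 kJ/kg
vapour 145→223 °C: 91.26 kJ/kg
Δh = 130.94 + 357 + 91.26 = 579.2 kJ/kg
Q = ṁ·Δh = 2062 kg/h × 579.2 kJ/kg = 1.1943e+06 kJ/h
|Q| = 331.76 kW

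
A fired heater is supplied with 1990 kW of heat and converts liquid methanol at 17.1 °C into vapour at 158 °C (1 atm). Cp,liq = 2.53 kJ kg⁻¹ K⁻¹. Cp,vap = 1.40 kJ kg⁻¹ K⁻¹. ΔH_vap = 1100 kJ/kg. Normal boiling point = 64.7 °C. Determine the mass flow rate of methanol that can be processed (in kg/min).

Δh = 2.53×(64.7−17.1) + 1100 + 1.40×(158−64.7) = 1351 kJ/kg
Q = 1990 kW = 1990 kJ/s = 119400 kJ/min
ṁ = Q/Δh = 119400 / 1351 = 88.376 kg/min

ṁ = 88.4 kg/min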